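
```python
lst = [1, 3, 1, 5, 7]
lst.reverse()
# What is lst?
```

[7, 5, 1, 3, 1]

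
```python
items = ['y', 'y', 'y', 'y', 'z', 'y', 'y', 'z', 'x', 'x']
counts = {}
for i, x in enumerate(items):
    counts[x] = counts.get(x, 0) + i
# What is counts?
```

Initial: counts = {}, items = ['y', 'y', 'y', 'y', 'z', 'y', 'y', 'z', 'x', 'x']
i=0, x='y': counts = {'y': 0}
i=1, x='y': counts = {'y': 1}
i=2, x='y': counts = {'y': 3}
i=3, x='y': counts = {'y': 6}
i=4, x='z': counts = {'y': 6, 'z': 4}
i=5, x='y': counts = {'y': 11, 'z': 4}
i=6, x='y': counts = {'y': 17, 'z': 4}
i=7, x='z': counts = {'y': 17, 'z': 11}
i=8, x='x': counts = {'y': 17, 'z': 11, 'x': 8}
i=9, x='x': counts = {'y': 17, 'z': 11, 'x': 17}

{'y': 17, 'z': 11, 'x': 17}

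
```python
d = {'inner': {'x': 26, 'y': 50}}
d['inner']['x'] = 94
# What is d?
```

After line 1: d = {'inner': {'x': 26, 'y': 50}}
After line 2 (inner x overwritten): d = {'inner': {'x': 94, 'y': 50}}

{'inner': {'x': 94, 'y': 50}}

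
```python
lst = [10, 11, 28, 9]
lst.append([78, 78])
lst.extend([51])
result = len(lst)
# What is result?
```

After line 1: lst = [10, 11, 28, 9]
After line 2 (append adds [78, 78] as single element): lst = [10, 11, 28, 9, [78, 78]]
After line 3 (extend unpacks [51], adds 51): lst = [10, 11, 28, 9, [78, 78], 51]
After line 4: result = len(lst) = 6

6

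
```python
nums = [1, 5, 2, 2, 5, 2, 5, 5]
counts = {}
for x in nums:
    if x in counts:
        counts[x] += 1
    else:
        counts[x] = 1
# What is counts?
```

Initial: counts = {}, nums = [1, 5, 2, 2, 5, 2, 5, 5]
See 1: counts = {1: 1}
See 5: counts = {1: 1, 5: 1}
See 2: counts = {1: 1, 5: 1, 2: 1}
See 2: counts = {1: 1, 5: 1, 2: 2}
See 5: counts = {1: 1, 5: 2, 2: 2}
See 2: counts = {1: 1, 5: 2, 2: 3}
See 5: counts = {1: 1, 5: 3, 2: 3}
See 5: counts = {1: 1, 5: 4, 2: 3}

{1: 1, 5: 4, 2: 3}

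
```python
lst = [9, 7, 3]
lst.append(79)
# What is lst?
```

[9, 7, 3, 79]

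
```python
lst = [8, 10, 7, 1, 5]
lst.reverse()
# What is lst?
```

[5, 1, 7, 10, 8]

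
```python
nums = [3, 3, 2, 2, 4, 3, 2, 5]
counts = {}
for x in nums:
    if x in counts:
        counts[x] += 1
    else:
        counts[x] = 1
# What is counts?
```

Initial: counts = {}, nums = [3, 3, 2, 2, 4, 3, 2, 5]
See 3: counts = {3: 1}
See 3: counts = {3: 2}
See 2: counts = {3: 2, 2: 1}
See 2: counts = {3: 2, 2: 2}
See 4: counts = {3: 2, 2: 2, 4: 1}
See 3: counts = {3: 3, 2: 2, 4: 1}
See 2: counts = {3: 3, 2: 3, 4: 1}
See 5: counts = {3: 3, 2: 3, 4: 1, 5: 1}

{3: 3, 2: 3, 4: 1, 5: 1}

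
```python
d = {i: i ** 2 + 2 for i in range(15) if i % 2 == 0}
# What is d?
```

{0: 2, 2: 6, 4: 18, 6: 38, 8: 66, 10: 102, 12: 146, 14: 198}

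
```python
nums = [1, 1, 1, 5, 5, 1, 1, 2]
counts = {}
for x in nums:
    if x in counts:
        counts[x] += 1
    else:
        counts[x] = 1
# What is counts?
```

Initial: counts = {}, nums = [1, 1, 1, 5, 5, 1, 1, 2]
See 1: counts = {1: 1}
See 1: counts = {1: 2}
See 1: counts = {1: 3}
See 5: counts = {1: 3, 5: 1}
See 5: counts = {1: 3, 5: 2}
See 1: counts = {1: 4, 5: 2}
See 1: counts = {1: 5, 5: 2}
See 2: counts = {1: 5, 5: 2, 2: 1}

{1: 5, 5: 2, 2: 1}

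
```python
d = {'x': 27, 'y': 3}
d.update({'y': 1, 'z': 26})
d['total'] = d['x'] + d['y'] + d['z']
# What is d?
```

After line 1: d = {'x': 27, 'y': 3}
After line 2 (y overwritten, z added): d = {'x': 27, 'y': 1, 'z': 26}
After line 3 (total = 27 + 1 + 26 = 54): d = {'x': 27, 'y': 1, 'z': 26, 'total': 54}

{'x': 27, 'y': 1, 'z': 26, 'total': 54}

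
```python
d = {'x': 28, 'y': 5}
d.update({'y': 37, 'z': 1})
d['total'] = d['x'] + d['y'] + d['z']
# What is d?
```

After line 1: d = {'x': 28, 'y': 5}
After line 2 (y overwritten, z added): d = {'x': 28, 'y': 37, 'z': 1}
After line 3 (total = 28 + 37 + 1 = 66): d = {'x': 28, 'y': 37, 'z': 1, 'total': 66}

{'x': 28, 'y': 37, 'z': 1, 'total': 66}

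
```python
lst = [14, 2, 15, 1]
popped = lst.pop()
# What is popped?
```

1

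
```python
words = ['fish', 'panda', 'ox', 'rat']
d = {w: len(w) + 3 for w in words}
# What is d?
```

{'fish': 7, 'panda': 8, 'ox': 5, 'rat': 6}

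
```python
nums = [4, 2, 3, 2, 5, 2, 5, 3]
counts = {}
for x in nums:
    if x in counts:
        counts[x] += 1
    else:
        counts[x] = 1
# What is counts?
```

Initial: counts = {}, nums = [4, 2, 3, 2, 5, 2, 5, 3]
See 4: counts = {4: 1}
See 2: counts = {4: 1, 2: 1}
See 3: counts = {4: 1, 2: 1, 3: 1}
See 2: counts = {4: 1, 2: 2, 3: 1}
See 5: counts = {4: 1, 2: 2, 3: 1, 5: 1}
See 2: counts = {4: 1, 2: 3, 3: 1, 5: 1}
See 5: counts = {4: 1, 2: 3, 3: 1, 5: 2}
See 3: counts = {4: 1, 2: 3, 3: 2, 5: 2}

{4: 1, 2: 3, 3: 2, 5: 2}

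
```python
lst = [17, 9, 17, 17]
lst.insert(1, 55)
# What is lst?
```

[17, 55, 9, 17, 17]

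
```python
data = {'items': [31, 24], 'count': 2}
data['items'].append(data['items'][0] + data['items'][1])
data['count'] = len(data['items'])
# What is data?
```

After line 1: data = {'items': [31, 24], 'count': 2}
After line 2 (append 31 + 24 = 55): data = {'items': [31, 24, 55], 'count': 2}
After line 3 (count = len(items) = 3): data = {'items': [31, 24, 55], 'count': 3}

{'items': [31, 24, 55], 'count': 3}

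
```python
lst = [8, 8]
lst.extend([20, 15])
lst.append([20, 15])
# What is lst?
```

After line 1: lst = [8, 8]
After line 2 (extend unpacks [20, 15]): lst = [8, 8, 20, 15]
After line 3 (append adds [20, 15] as single element): lst = [8, 8, 20, 15, [20, 15]]

[8, 8, 20, 15, [20, 15]]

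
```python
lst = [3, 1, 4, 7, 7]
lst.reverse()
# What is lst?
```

[7, 7, 4, 1, 3]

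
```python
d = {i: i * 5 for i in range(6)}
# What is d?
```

{0: 0, 1: 5, 2: 10, 3: 15, 4: 20, 5: 25}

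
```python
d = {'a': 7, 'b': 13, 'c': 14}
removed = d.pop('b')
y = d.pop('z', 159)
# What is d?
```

After line 1: d = {'a': 7, 'b': 13, 'c': 14}
After line 2 (pop 'b' returns 13): d = {'a': 7, 'c': 14}, removed = 13
After line 3 (pop 'z' missing, returns default 159): d = {'a': 7, 'c': 14}, y = 159

{'a': 7, 'c': 14}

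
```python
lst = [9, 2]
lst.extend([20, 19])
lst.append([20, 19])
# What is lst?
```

After line 1: lst = [9, 2]
After line 2 (extend unpacks [20, 19]): lst = [9, 2, 20, 19]
After line 3 (append adds [20, 19] as single element): lst = [9, 2, 20, 19, [20, 19]]

[9, 2, 20, 19, [20, 19]]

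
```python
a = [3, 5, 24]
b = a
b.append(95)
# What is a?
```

After line 1: a = [3, 5, 24]
After line 2 (b = a is an alias, same object): a = [3, 5, 24], b = [3, 5, 24]
After line 3 (b.append mutates the shared list): a = [3, 5, 24, 95], b = [3, 5, 24, 95]

[3, 5, 24, 95]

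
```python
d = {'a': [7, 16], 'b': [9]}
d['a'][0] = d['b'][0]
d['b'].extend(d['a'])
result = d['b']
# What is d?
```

After line 1: d = {'a': [7, 16], 'b': [9]}
After line 2 (a[0] = b[0] = 9): d = {'a': [9, 16], 'b': [9]}
After line 3 (b.extend(a) appends [9, 16]): d = {'a': [9, 16], 'b': [9, 9, 16]}
After line 4: result = d['b'] = [9, 9, 16]

{'a': [9, 16], 'b': [9, 9, 16]}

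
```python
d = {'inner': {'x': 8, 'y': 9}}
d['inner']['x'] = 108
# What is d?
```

After line 1: d = {'inner': {'x': 8, 'y': 9}}
After line 2 (inner x overwritten): d = {'inner': {'x': 108, 'y': 9}}

{'inner': {'x': 108, 'y': 9}}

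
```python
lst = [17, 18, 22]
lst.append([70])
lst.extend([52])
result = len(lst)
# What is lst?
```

After line 1: lst = [17, 18, 22]
After line 2 (append adds [70] as single element): lst = [17, 18, 22, [70]]
After line 3 (extend unpacks [52], adds 52): lst = [17, 18, 22, [70], 52]
After line 4: result = len(lst) = 5

[17, 18, 22, [70], 52]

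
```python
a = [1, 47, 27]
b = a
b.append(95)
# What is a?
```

After line 1: a = [1, 47, 27]
After line 2 (b = a is an alias, same object): a = [1, 47, 27], b = [1, 47, 27]
After line 3 (b.append mutates the shared list): a = [1, 47, 27, 95], b = [1, 47, 27, 95]

[1, 47, 27, 95]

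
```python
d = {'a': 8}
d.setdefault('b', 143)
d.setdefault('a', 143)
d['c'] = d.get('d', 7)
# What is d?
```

After line 1: d = {'a': 8}
After line 2 (setdefault adds 'b'=143): d = {'a': 8, 'b': 143}
After line 3 (setdefault 'a' no-op, already exists): d = {'a': 8, 'b': 143}
After line 4 (get('d', 7) returns default since 'd' not in d): d = {'a': 8, 'b': 143, 'c': 7}

{'a': 8, 'b': 143, 'c': 7}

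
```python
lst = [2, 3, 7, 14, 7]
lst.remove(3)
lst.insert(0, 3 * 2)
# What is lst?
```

After line 1: lst = [2, 3, 7, 14, 7]
After line 2 (remove first 3): lst = [2, 7, 14, 7]
After line 3 (insert 6 at index 0): lst = [6, 2, 7, 14, 7]

[6, 2, 7, 14, 7]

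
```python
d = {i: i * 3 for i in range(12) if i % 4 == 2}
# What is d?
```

{2: 6, 6: 18, 10: 30}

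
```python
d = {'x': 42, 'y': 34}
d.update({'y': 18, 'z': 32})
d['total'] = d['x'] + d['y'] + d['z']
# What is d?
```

After line 1: d = {'x': 42, 'y': 34}
After line 2 (y overwritten, z added): d = {'x': 42, 'y': 18, 'z': 32}
After line 3 (total = 42 + 18 + 32 = 92): d = {'x': 42, 'y': 18, 'z': 32, 'total': 92}

{'x': 42, 'y': 18, 'z': 32, 'total': 92}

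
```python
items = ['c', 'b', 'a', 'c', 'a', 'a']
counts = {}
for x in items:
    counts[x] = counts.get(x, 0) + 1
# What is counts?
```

Initial: counts = {}, items = ['c', 'b', 'a', 'c', 'a', 'a']
See 'c': counts = {'c': 1}
See 'b': counts = {'c': 1, 'b': 1}
See 'a': counts = {'c': 1, 'b': 1, 'a': 1}
See 'c': counts = {'c': 2, 'b': 1, 'a': 1}
See 'a': counts = {'c': 2, 'b': 1, 'a': 2}
See 'a': counts = {'c': 2, 'b': 1, 'a': 3}

{'c': 2, 'b': 1, 'a': 3}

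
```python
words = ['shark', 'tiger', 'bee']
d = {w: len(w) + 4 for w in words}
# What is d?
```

{'shark': 9, 'tiger': 9, 'bee': 7}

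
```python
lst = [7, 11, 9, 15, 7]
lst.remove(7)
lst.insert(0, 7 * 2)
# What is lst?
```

After line 1: lst = [7, 11, 9, 15, 7]
After line 2 (remove first 7): lst = [11, 9, 15, 7]
After line 3 (insert 14 at index 0): lst = [14, 11, 9, 15, 7]

[14, 11, 9, 15, 7]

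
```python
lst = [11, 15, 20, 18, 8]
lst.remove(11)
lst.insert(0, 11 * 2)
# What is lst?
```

After line 1: lst = [11, 15, 20, 18, 8]
After line 2 (remove first 11): lst = [15, 20, 18, 8]
After line 3 (insert 22 at index 0): lst = [22, 15, 20, 18, 8]

[22, 15, 20, 18, 8]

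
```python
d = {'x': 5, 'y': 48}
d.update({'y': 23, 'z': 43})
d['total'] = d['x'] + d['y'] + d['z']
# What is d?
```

After line 1: d = {'x': 5, 'y': 48}
After line 2 (y overwritten, z added): d = {'x': 5, 'y': 23, 'z': 43}
After line 3 (total = 5 + 23 + 43 = 71): d = {'x': 5, 'y': 23, 'z': 43, 'total': 71}

{'x': 5, 'y': 23, 'z': 43, 'total': 71}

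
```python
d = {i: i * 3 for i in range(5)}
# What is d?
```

{0: 0, 1: 3, 2: 6, 3: 9, 4: 12}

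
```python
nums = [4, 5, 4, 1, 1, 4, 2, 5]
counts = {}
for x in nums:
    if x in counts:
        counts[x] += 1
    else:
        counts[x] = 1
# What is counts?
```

Initial: counts = {}, nums = [4, 5, 4, 1, 1, 4, 2, 5]
See 4: counts = {4: 1}
See 5: counts = {4: 1, 5: 1}
See 4: counts = {4: 2, 5: 1}
See 1: counts = {4: 2, 5: 1, 1: 1}
See 1: counts = {4: 2, 5: 1, 1: 2}
See 4: counts = {4: 3, 5: 1, 1: 2}
See 2: counts = {4: 3, 5: 1, 1: 2, 2: 1}
See 5: counts = {4: 3, 5: 2, 1: 2, 2: 1}

{4: 3, 5: 2, 1: 2, 2: 1}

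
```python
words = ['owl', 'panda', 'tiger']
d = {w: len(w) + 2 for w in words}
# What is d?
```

{'owl': 5, 'panda': 7, 'tiger': 7}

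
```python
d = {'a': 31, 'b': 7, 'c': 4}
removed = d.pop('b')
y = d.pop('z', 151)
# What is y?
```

After line 1: d = {'a': 31, 'b': 7, 'c': 4}
After line 2 (pop 'b' returns 7): d = {'a': 31, 'c': 4}, removed = 7
After line 3 (pop 'z' missing, returns default 151): d = {'a': 31, 'c': 4}, y = 151

151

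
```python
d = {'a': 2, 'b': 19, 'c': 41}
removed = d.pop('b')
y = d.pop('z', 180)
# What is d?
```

After line 1: d = {'a': 2, 'b': 19, 'c': 41}
After line 2 (pop 'b' returns 19): d = {'a': 2, 'c': 41}, removed = 19
After line 3 (pop 'z' missing, returns default 180): d = {'a': 2, 'c': 41}, y = 180

{'a': 2, 'c': 41}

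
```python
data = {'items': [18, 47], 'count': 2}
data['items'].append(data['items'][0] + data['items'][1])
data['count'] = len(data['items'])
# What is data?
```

After line 1: data = {'items': [18, 47], 'count': 2}
After line 2 (append 18 + 47 = 65): data = {'items': [18, 47, 65], 'count': 2}
After line 3 (count = len(items) = 3): data = {'items': [18, 47, 65], 'count': 3}

{'items': [18, 47, 65], 'count': 3}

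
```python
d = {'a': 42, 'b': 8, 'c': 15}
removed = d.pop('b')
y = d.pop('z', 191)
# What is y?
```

After line 1: d = {'a': 42, 'b': 8, 'c': 15}
After line 2 (pop 'b' returns 8): d = {'a': 42, 'c': 15}, removed = 8
After line 3 (pop 'z' missing, returns default 191): d = {'a': 42, 'c': 15}, y = 191

191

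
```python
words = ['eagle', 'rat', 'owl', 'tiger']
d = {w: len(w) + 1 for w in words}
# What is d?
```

{'eagle': 6, 'rat': 4, 'owl': 4, 'tiger': 6}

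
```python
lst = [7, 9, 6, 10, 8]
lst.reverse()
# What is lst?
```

[8, 10, 6, 9, 7]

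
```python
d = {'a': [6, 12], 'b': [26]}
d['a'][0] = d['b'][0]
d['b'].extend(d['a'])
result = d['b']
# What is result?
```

After line 1: d = {'a': [6, 12], 'b': [26]}
After line 2 (a[0] = b[0] = 26): d = {'a': [26, 12], 'b': [26]}
After line 3 (b.extend(a) appends [26, 12]): d = {'a': [26, 12], 'b': [26, 26, 12]}
After line 4: result = d['b'] = [26, 26, 12]

[26, 26, 12]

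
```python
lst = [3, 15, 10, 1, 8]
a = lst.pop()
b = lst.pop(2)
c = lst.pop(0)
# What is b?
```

After line 1: lst = [3, 15, 10, 1, 8]
After line 2 (pop() -> a = 8): lst = [3, 15, 10, 1]
After line 3 (pop(2) -> b = 10): lst = [3, 15, 1]
After line 4 (pop(0) -> c = 3): lst = [15, 1]

10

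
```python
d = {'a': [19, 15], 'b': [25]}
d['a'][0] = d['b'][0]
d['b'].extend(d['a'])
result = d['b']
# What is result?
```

After line 1: d = {'a': [19, 15], 'b': [25]}
After line 2 (a[0] = b[0] = 25): d = {'a': [25, 15], 'b': [25]}
After line 3 (b.extend(a) appends [25, 15]): d = {'a': [25, 15], 'b': [25, 25, 15]}
After line 4: result = d['b'] = [25, 25, 15]

[25, 25, 15]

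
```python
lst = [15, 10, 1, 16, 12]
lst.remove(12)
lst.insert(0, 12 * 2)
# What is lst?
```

After line 1: lst = [15, 10, 1, 16, 12]
After line 2 (remove first 12): lst = [15, 10, 1, 16]
After line 3 (insert 24 at index 0): lst = [24, 15, 10, 1, 16]

[24, 15, 10, 1, 16]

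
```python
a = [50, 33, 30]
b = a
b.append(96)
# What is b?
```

After line 1: a = [50, 33, 30]
After line 2 (b = a is an alias, same object): a = [50, 33, 30], b = [50, 33, 30]
After line 3 (b.append mutates the shared list): a = [50, 33, 30, 96], b = [50, 33, 30, 96]

[50, 33, 30, 96]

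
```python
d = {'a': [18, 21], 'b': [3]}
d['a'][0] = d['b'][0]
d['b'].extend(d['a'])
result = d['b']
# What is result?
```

After line 1: d = {'a': [18, 21], 'b': [3]}
After line 2 (a[0] = b[0] = 3): d = {'a': [3, 21], 'b': [3]}
After line 3 (b.extend(a) appends [3, 21]): d = {'a': [3, 21], 'b': [3, 3, 21]}
After line 4: result = d['b'] = [3, 3, 21]

[3, 3, 21]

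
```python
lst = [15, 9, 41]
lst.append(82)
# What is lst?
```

[15, 9, 41, 82]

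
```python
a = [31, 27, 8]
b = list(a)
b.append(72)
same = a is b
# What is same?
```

After line 1: a = [31, 27, 8]
After line 2 (b = list(a) is a shallow copy, new object): a = [31, 27, 8], b = [31, 27, 8]
After line 3 (append only mutates b): a = [31, 27, 8], b = [31, 27, 8, 72]
After line 4 (same = a is b; different objects -> False): same = False

False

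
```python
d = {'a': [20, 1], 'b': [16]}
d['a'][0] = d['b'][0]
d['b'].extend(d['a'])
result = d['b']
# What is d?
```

After line 1: d = {'a': [20, 1], 'b': [16]}
After line 2 (a[0] = b[0] = 16): d = {'a': [16, 1], 'b': [16]}
After line 3 (b.extend(a) appends [16, 1]): d = {'a': [16, 1], 'b': [16, 16, 1]}
After line 4: result = d['b'] = [16, 16, 1]

{'a': [16, 1], 'b': [16, 16, 1]}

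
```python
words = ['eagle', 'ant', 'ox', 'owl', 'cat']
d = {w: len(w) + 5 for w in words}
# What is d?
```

{'eagle': 10, 'ant': 8, 'ox': 7, 'owl': 8, 'cat': 8}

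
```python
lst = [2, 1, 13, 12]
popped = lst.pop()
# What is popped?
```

12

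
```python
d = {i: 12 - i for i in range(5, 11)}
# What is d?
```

{5: 7, 6: 6, 7: 5, 8: 4, 9: 3, 10: 2}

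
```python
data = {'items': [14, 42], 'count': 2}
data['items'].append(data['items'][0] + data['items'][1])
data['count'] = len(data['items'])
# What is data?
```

After line 1: data = {'items': [14, 42], 'count': 2}
After line 2 (append 14 + 42 = 56): data = {'items': [14, 42, 56], 'count': 2}
After line 3 (count = len(items) = 3): data = {'items': [14, 42, 56], 'count': 3}

{'items': [14, 42, 56], 'count': 3}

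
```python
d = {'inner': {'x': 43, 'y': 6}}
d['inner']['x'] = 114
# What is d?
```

After line 1: d = {'inner': {'x': 43, 'y': 6}}
After line 2 (inner x overwritten): d = {'inner': {'x': 114, 'y': 6}}

{'inner': {'x': 114, 'y': 6}}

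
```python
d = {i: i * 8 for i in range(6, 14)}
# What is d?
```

{6: 48, 7: 56, 8: 64, 9: 72, 10: 80, 11: 88, 12: 96, 13: 104}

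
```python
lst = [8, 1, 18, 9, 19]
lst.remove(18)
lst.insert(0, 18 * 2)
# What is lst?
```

After line 1: lst = [8, 1, 18, 9, 19]
After line 2 (remove first 18): lst = [8, 1, 9, 19]
After line 3 (insert 36 at index 0): lst = [36, 8, 1, 9, 19]

[36, 8, 1, 9, 19]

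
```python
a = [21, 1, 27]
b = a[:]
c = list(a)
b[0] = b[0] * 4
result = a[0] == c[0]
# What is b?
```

After line 1: a = [21, 1, 27]
After line 2 (b = a[:], copy): a = [21, 1, 27], b = [21, 1, 27]
After line 3 (c = list(a) is a copy, new object): c = [21, 1, 27]
After line 4 (b[0] = 21 * 4 = 84; only b mutates (copy)): a = [21, 1, 27], b = [84, 1, 27], c = [21, 1, 27]
After line 5 (a[0] = 21, c[0] = 21; result = True)

[84, 1, 27]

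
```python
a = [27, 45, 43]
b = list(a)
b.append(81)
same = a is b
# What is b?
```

After line 1: a = [27, 45, 43]
After line 2 (b = list(a) is a shallow copy, new object): a = [27, 45, 43], b = [27, 45, 43]
After line 3 (append only mutates b): a = [27, 45, 43], b = [27, 45, 43, 81]
After line 4 (same = a is b; different objects -> False): same = False

[27, 45, 43, 81]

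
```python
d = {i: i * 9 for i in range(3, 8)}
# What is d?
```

{3: 27, 4: 36, 5: 45, 6: 54, 7: 63}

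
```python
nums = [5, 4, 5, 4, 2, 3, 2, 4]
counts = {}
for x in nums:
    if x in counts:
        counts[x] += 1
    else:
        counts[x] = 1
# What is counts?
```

Initial: counts = {}, nums = [5, 4, 5, 4, 2, 3, 2, 4]
See 5: counts = {5: 1}
See 4: counts = {5: 1, 4: 1}
See 5: counts = {5: 2, 4: 1}
See 4: counts = {5: 2, 4: 2}
See 2: counts = {5: 2, 4: 2, 2: 1}
See 3: counts = {5: 2, 4: 2, 2: 1, 3: 1}
See 2: counts = {5: 2, 4: 2, 2: 2, 3: 1}
See 4: counts = {5: 2, 4: 3, 2: 2, 3: 1}

{5: 2, 4: 3, 2: 2, 3: 1}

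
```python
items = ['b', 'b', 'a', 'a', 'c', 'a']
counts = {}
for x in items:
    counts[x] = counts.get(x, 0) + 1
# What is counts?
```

Initial: counts = {}, items = ['b', 'b', 'a', 'a', 'c', 'a']
See 'b': counts = {'b': 1}
See 'b': counts = {'b': 2}
See 'a': counts = {'b': 2, 'a': 1}
See 'a': counts = {'b': 2, 'a': 2}
See 'c': counts = {'b': 2, 'a': 2, 'c': 1}
See 'a': counts = {'b': 2, 'a': 3, 'c': 1}

{'b': 2, 'a': 3, 'c': 1}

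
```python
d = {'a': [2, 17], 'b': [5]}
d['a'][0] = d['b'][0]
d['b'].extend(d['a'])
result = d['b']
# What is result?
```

After line 1: d = {'a': [2, 17], 'b': [5]}
After line 2 (a[0] = b[0] = 5): d = {'a': [5, 17], 'b': [5]}
After line 3 (b.extend(a) appends [5, 17]): d = {'a': [5, 17], 'b': [5, 5, 17]}
After line 4: result = d['b'] = [5, 5, 17]

[5, 5, 17]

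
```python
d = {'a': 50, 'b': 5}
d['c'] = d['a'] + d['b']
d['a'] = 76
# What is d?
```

After line 1: d = {'a': 50, 'b': 5}
After line 2 (d['c'] = 50 + 5): d = {'a': 50, 'b': 5, 'c': 55}
After line 3: d = {'a': 76, 'b': 5, 'c': 55}

{'a': 76, 'b': 5, 'c': 55}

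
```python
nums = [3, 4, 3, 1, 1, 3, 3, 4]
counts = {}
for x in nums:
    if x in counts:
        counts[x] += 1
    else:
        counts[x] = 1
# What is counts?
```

Initial: counts = {}, nums = [3, 4, 3, 1, 1, 3, 3, 4]
See 3: counts = {3: 1}
See 4: counts = {3: 1, 4: 1}
See 3: counts = {3: 2, 4: 1}
See 1: counts = {3: 2, 4: 1, 1: 1}
See 1: counts = {3: 2, 4: 1, 1: 2}
See 3: counts = {3: 3, 4: 1, 1: 2}
See 3: counts = {3: 4, 4: 1, 1: 2}
See 4: counts = {3: 4, 4: 2, 1: 2}

{3: 4, 4: 2, 1: 2}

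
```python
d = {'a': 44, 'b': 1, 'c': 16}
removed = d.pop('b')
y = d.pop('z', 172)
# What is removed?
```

After line 1: d = {'a': 44, 'b': 1, 'c': 16}
After line 2 (pop 'b' returns 1): d = {'a': 44, 'c': 16}, removed = 1
After line 3 (pop 'z' missing, returns default 172): d = {'a': 44, 'c': 16}, y = 172

1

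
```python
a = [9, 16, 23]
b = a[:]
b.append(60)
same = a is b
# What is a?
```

After line 1: a = [9, 16, 23]
After line 2 (b = a[:] is a shallow copy, new object): a = [9, 16, 23], b = [9, 16, 23]
After line 3 (append only mutates b): a = [9, 16, 23], b = [9, 16, 23, 60]
After line 4 (same = a is b; different objects -> False): same = False

[9, 16, 23]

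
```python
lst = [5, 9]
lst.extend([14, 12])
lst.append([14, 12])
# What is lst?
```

After line 1: lst = [5, 9]
After line 2 (extend unpacks [14, 12]): lst = [5, 9, 14, 12]
After line 3 (append adds [14, 12] as single element): lst = [5, 9, 14, 12, [14, 12]]

[5, 9, 14, 12, [14, 12]]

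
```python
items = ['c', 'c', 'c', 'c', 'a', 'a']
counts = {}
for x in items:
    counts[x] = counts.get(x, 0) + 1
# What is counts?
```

Initial: counts = {}, items = ['c', 'c', 'c', 'c', 'a', 'a']
See 'c': counts = {'c': 1}
See 'c': counts = {'c': 2}
See 'c': counts = {'c': 3}
See 'c': counts = {'c': 4}
See 'a': counts = {'c': 4, 'a': 1}
See 'a': counts = {'c': 4, 'a': 2}

{'c': 4, 'a': 2}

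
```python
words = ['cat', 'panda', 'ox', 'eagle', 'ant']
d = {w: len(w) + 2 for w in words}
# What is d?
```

{'cat': 5, 'panda': 7, 'ox': 4, 'eagle': 7, 'ant': 5}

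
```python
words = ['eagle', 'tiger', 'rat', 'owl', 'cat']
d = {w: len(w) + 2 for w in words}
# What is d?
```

{'eagle': 7, 'tiger': 7, 'rat': 5, 'owl': 5, 'cat': 5}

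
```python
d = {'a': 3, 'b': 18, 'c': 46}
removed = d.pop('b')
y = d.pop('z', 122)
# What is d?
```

After line 1: d = {'a': 3, 'b': 18, 'c': 46}
After line 2 (pop 'b' returns 18): d = {'a': 3, 'c': 46}, removed = 18
After line 3 (pop 'z' missing, returns default 122): d = {'a': 3, 'c': 46}, y = 122

{'a': 3, 'c': 46}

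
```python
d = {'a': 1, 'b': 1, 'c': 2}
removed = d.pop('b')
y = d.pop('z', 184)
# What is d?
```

After line 1: d = {'a': 1, 'b': 1, 'c': 2}
After line 2 (pop 'b' returns 1): d = {'a': 1, 'c': 2}, removed = 1
After line 3 (pop 'z' missing, returns default 184): d = {'a': 1, 'c': 2}, y = 184

{'a': 1, 'c': 2}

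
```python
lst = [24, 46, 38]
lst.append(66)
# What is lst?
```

[24, 46, 38, 66]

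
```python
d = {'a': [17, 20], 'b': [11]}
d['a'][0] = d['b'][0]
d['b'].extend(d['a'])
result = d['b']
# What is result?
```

After line 1: d = {'a': [17, 20], 'b': [11]}
After line 2 (a[0] = b[0] = 11): d = {'a': [11, 20], 'b': [11]}
After line 3 (b.extend(a) appends [11, 20]): d = {'a': [11, 20], 'b': [11, 11, 20]}
After line 4: result = d['b'] = [11, 11, 20]

[11, 11, 20]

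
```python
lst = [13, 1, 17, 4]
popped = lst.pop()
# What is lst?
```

[13, 1, 17]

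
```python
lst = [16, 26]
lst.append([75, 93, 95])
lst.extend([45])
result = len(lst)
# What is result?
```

After line 1: lst = [16, 26]
After line 2 (append adds [75, 93, 95] as single element): lst = [16, 26, [75, 93, 95]]
After line 3 (extend unpacks [45], adds 45): lst = [16, 26, [75, 93, 95], 45]
After line 4: result = len(lst) = 4

4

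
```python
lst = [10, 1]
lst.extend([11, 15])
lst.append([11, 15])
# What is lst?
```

After line 1: lst = [10, 1]
After line 2 (extend unpacks [11, 15]): lst = [10, 1, 11, 15]
After line 3 (append adds [11, 15] as single element): lst = [10, 1, 11, 15, [11, 15]]

[10, 1, 11, 15, [11, 15]]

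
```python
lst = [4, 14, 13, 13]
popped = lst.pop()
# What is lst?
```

[4, 14, 13]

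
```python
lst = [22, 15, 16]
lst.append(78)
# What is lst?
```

[22, 15, 16, 78]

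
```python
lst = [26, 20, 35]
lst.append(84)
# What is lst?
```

[26, 20, 35, 84]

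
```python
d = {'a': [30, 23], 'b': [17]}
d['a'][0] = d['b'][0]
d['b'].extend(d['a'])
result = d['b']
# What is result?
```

After line 1: d = {'a': [30, 23], 'b': [17]}
After line 2 (a[0] = b[0] = 17): d = {'a': [17, 23], 'b': [17]}
After line 3 (b.extend(a) appends [17, 23]): d = {'a': [17, 23], 'b': [17, 17, 23]}
After line 4: result = d['b'] = [17, 17, 23]

[17, 17, 23]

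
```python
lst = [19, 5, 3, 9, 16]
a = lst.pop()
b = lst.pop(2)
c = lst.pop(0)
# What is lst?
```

After line 1: lst = [19, 5, 3, 9, 16]
After line 2 (pop() -> a = 16): lst = [19, 5, 3, 9]
After line 3 (pop(2) -> b = 3): lst = [19, 5, 9]
After line 4 (pop(0) -> c = 19): lst = [5, 9]

[5, 9]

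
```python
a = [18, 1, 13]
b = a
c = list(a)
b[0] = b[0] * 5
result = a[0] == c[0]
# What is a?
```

After line 1: a = [18, 1, 13]
After line 2 (b = a, alias): a = [18, 1, 13], b = [18, 1, 13]
After line 3 (c = list(a) is a copy, new object): c = [18, 1, 13]
After line 4 (b[0] = 18 * 5 = 90; mutates shared a/b): a = b = [90, 1, 13], c = [18, 1, 13]
After line 5 (a[0] = 90, c[0] = 18; result = False)

[90, 1, 13]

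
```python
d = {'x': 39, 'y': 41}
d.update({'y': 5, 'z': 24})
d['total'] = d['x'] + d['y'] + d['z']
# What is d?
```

After line 1: d = {'x': 39, 'y': 41}
After line 2 (y overwritten, z added): d = {'x': 39, 'y': 5, 'z': 24}
After line 3 (total = 39 + 5 + 24 = 68): d = {'x': 39, 'y': 5, 'z': 24, 'total': 68}

{'x': 39, 'y': 5, 'z': 24, 'total': 68}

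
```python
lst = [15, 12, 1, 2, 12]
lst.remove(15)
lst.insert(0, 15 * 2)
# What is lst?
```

After line 1: lst = [15, 12, 1, 2, 12]
After line 2 (remove first 15): lst = [12, 1, 2, 12]
After line 3 (insert 30 at index 0): lst = [30, 12, 1, 2, 12]

[30, 12, 1, 2, 12]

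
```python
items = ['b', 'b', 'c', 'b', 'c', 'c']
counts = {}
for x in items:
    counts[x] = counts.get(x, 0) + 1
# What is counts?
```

Initial: counts = {}, items = ['b', 'b', 'c', 'b', 'c', 'c']
See 'b': counts = {'b': 1}
See 'b': counts = {'b': 2}
See 'c': counts = {'b': 2, 'c': 1}
See 'b': counts = {'b': 3, 'c': 1}
See 'c': counts = {'b': 3, 'c': 2}
See 'c': counts = {'b': 3, 'c': 3}

{'b': 3, 'c': 3}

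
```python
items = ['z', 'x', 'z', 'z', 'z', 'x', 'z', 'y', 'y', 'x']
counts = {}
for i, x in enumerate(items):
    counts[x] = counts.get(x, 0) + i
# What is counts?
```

Initial: counts = {}, items = ['z', 'x', 'z', 'z', 'z', 'x', 'z', 'y', 'y', 'x']
i=0, x='z': counts = {'z': 0}
i=1, x='x': counts = {'z': 0, 'x': 1}
i=2, x='z': counts = {'z': 2, 'x': 1}
i=3, x='z': counts = {'z': 5, 'x': 1}
i=4, x='z': counts = {'z': 9, 'x': 1}
i=5, x='x': counts = {'z': 9, 'x': 6}
i=6, x='z': counts = {'z': 15, 'x': 6}
i=7, x='y': counts = {'z': 15, 'x': 6, 'y': 7}
i=8, x='y': counts = {'z': 15, 'x': 6, 'y': 15}
i=9, x='x': counts = {'z': 15, 'x': 15, 'y': 15}

{'z': 15, 'x': 15, 'y': 15}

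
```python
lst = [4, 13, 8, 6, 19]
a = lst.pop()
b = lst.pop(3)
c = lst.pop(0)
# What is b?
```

After line 1: lst = [4, 13, 8, 6, 19]
After line 2 (pop() -> a = 19): lst = [4, 13, 8, 6]
After line 3 (pop(3) -> b = 6): lst = [4, 13, 8]
After line 4 (pop(0) -> c = 4): lst = [13, 8]

6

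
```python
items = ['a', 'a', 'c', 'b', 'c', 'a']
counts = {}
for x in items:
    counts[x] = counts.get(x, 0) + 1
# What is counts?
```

Initial: counts = {}, items = ['a', 'a', 'c', 'b', 'c', 'a']
See 'a': counts = {'a': 1}
See 'a': counts = {'a': 2}
See 'c': counts = {'a': 2, 'c': 1}
See 'b': counts = {'a': 2, 'c': 1, 'b': 1}
See 'c': counts = {'a': 2, 'c': 2, 'b': 1}
See 'a': counts = {'a': 3, 'c': 2, 'b': 1}

{'a': 3, 'c': 2, 'b': 1}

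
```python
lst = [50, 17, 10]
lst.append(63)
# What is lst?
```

[50, 17, 10, 63]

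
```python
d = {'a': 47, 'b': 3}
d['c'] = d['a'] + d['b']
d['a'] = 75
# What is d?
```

After line 1: d = {'a': 47, 'b': 3}
After line 2 (d['c'] = 47 + 3): d = {'a': 47, 'b': 3, 'c': 50}
After line 3: d = {'a': 75, 'b': 3, 'c': 50}

{'a': 75, 'b': 3, 'c': 50}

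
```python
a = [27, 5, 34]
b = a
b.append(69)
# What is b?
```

After line 1: a = [27, 5, 34]
After line 2 (b = a is an alias, same object): a = [27, 5, 34], b = [27, 5, 34]
After line 3 (b.append mutates the shared list): a = [27, 5, 34, 69], b = [27, 5, 34, 69]

[27, 5, 34, 69]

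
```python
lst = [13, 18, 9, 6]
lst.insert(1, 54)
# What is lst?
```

[13, 54, 18, 9, 6]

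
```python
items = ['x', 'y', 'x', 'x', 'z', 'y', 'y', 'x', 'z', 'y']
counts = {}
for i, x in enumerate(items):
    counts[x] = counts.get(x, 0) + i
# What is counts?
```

Initial: counts = {}, items = ['x', 'y', 'x', 'x', 'z', 'y', 'y', 'x', 'z', 'y']
i=0, x='x': counts = {'x': 0}
i=1, x='y': counts = {'x': 0, 'y': 1}
i=2, x='x': counts = {'x': 2, 'y': 1}
i=3, x='x': counts = {'x': 5, 'y': 1}
i=4, x='z': counts = {'x': 5, 'y': 1, 'z': 4}
i=5, x='y': counts = {'x': 5, 'y': 6, 'z': 4}
i=6, x='y': counts = {'x': 5, 'y': 12, 'z': 4}
i=7, x='x': counts = {'x': 12, 'y': 12, 'z': 4}
i=8, x='z': counts = {'x': 12, 'y': 12, 'z': 12}
i=9, x='y': counts = {'x': 12, 'y': 21, 'z': 12}

{'x': 12, 'y': 21, 'z': 12}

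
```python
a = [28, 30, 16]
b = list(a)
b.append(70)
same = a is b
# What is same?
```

After line 1: a = [28, 30, 16]
After line 2 (b = list(a) is a shallow copy, new object): a = [28, 30, 16], b = [28, 30, 16]
After line 3 (append only mutates b): a = [28, 30, 16], b = [28, 30, 16, 70]
After line 4 (same = a is b; different objects -> False): same = False

False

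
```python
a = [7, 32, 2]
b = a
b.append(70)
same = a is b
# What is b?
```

After line 1: a = [7, 32, 2]
After line 2 (b = a is an alias, same object): a = [7, 32, 2], b = [7, 32, 2]
After line 3 (b.append mutates the shared list): a = [7, 32, 2, 70], b = [7, 32, 2, 70]
After line 4 (same = a is b; same object -> True): same = True

[7, 32, 2, 70]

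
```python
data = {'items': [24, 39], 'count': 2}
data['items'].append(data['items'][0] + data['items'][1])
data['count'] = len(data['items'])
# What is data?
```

After line 1: data = {'items': [24, 39], 'count': 2}
After line 2 (append 24 + 39 = 63): data = {'items': [24, 39, 63], 'count': 2}
After line 3 (count = len(items) = 3): data = {'items': [24, 39, 63], 'count': 3}

{'items': [24, 39, 63], 'count': 3}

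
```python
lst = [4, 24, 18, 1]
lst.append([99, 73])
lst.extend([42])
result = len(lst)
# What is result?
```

After line 1: lst = [4, 24, 18, 1]
After line 2 (append adds [99, 73] as single element): lst = [4, 24, 18, 1, [99, 73]]
After line 3 (extend unpacks [42], adds 42): lst = [4, 24, 18, 1, [99, 73], 42]
After line 4: result = len(lst) = 6

6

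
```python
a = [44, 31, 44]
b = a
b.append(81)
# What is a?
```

After line 1: a = [44, 31, 44]
After line 2 (b = a is an alias, same object): a = [44, 31, 44], b = [44, 31, 44]
After line 3 (b.append mutates the shared list): a = [44, 31, 44, 81], b = [44, 31, 44, 81]

[44, 31, 44, 81]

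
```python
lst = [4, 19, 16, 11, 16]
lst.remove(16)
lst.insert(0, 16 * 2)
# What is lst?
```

After line 1: lst = [4, 19, 16, 11, 16]
After line 2 (remove first 16): lst = [4, 19, 11, 16]
After line 3 (insert 32 at index 0): lst = [32, 4, 19, 11, 16]

[32, 4, 19, 11, 16]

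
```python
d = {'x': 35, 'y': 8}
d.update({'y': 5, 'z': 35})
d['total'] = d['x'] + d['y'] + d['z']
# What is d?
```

After line 1: d = {'x': 35, 'y': 8}
After line 2 (y overwritten, z added): d = {'x': 35, 'y': 5, 'z': 35}
After line 3 (total = 35 + 5 + 35 = 75): d = {'x': 35, 'y': 5, 'z': 35, 'total': 75}

{'x': 35, 'y': 5, 'z': 35, 'total': 75}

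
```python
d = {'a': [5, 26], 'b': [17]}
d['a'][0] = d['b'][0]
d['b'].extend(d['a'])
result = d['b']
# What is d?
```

After line 1: d = {'a': [5, 26], 'b': [17]}
After line 2 (a[0] = b[0] = 17): d = {'a': [17, 26], 'b': [17]}
After line 3 (b.extend(a) appends [17, 26]): d = {'a': [17, 26], 'b': [17, 17, 26]}
After line 4: result = d['b'] = [17, 17, 26]

{'a': [17, 26], 'b': [17, 17, 26]}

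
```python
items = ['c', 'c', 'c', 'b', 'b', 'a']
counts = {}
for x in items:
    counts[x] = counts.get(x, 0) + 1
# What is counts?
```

Initial: counts = {}, items = ['c', 'c', 'c', 'b', 'b', 'a']
See 'c': counts = {'c': 1}
See 'c': counts = {'c': 2}
See 'c': counts = {'c': 3}
See 'b': counts = {'c': 3, 'b': 1}
See 'b': counts = {'c': 3, 'b': 2}
See 'a': counts = {'c': 3, 'b': 2, 'a': 1}

{'c': 3, 'b': 2, 'a': 1}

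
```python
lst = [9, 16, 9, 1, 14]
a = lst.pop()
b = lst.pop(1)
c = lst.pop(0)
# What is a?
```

After line 1: lst = [9, 16, 9, 1, 14]
After line 2 (pop() -> a = 14): lst = [9, 16, 9, 1]
After line 3 (pop(1) -> b = 16): lst = [9, 9, 1]
After line 4 (pop(0) -> c = 9): lst = [9, 1]

14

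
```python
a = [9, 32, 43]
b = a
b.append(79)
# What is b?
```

After line 1: a = [9, 32, 43]
After line 2 (b = a is an alias, same object): a = [9, 32, 43], b = [9, 32, 43]
After line 3 (b.append mutates the shared list): a = [9, 32, 43, 79], b = [9, 32, 43, 79]

[9, 32, 43, 79]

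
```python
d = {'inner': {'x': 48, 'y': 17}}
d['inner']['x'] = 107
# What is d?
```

After line 1: d = {'inner': {'x': 48, 'y': 17}}
After line 2 (inner x overwritten): d = {'inner': {'x': 107, 'y': 17}}

{'inner': {'x': 107, 'y': 17}}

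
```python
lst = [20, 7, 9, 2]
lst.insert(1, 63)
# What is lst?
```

[20, 63, 7, 9, 2]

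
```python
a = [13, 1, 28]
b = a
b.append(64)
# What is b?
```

After line 1: a = [13, 1, 28]
After line 2 (b = a is an alias, same object): a = [13, 1, 28], b = [13, 1, 28]
After line 3 (b.append mutates the shared list): a = [13, 1, 28, 64], b = [13, 1, 28, 64]

[13, 1, 28, 64]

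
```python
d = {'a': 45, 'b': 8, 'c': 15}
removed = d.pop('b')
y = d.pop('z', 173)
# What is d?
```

After line 1: d = {'a': 45, 'b': 8, 'c': 15}
After line 2 (pop 'b' returns 8): d = {'a': 45, 'c': 15}, removed = 8
After line 3 (pop 'z' missing, returns default 173): d = {'a': 45, 'c': 15}, y = 173

{'a': 45, 'c': 15}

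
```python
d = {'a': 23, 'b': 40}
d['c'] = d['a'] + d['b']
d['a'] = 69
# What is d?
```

After line 1: d = {'a': 23, 'b': 40}
After line 2 (d['c'] = 23 + 40): d = {'a': 23, 'b': 40, 'c': 63}
After line 3: d = {'a': 69, 'b': 40, 'c': 63}

{'a': 69, 'b': 40, 'c': 63}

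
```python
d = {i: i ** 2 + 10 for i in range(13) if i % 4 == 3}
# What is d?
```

{3: 19, 7: 59, 11: 131}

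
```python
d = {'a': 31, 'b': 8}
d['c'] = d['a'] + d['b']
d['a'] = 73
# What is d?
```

After line 1: d = {'a': 31, 'b': 8}
After line 2 (d['c'] = 31 + 8): d = {'a': 31, 'b': 8, 'c': 39}
After line 3: d = {'a': 73, 'b': 8, 'c': 39}

{'a': 73, 'b': 8, 'c': 39}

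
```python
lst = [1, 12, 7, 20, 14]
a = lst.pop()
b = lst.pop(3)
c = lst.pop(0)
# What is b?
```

After line 1: lst = [1, 12, 7, 20, 14]
After line 2 (pop() -> a = 14): lst = [1, 12, 7, 20]
After line 3 (pop(3) -> b = 20): lst = [1, 12, 7]
After line 4 (pop(0) -> c = 1): lst = [12, 7]

20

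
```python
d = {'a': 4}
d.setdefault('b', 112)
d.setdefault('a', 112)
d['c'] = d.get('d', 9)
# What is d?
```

After line 1: d = {'a': 4}
After line 2 (setdefault adds 'b'=112): d = {'a': 4, 'b': 112}
After line 3 (setdefault 'a' no-op, already exists): d = {'a': 4, 'b': 112}
After line 4 (get('d', 9) returns default since 'd' not in d): d = {'a': 4, 'b': 112, 'c': 9}

{'a': 4, 'b': 112, 'c': 9}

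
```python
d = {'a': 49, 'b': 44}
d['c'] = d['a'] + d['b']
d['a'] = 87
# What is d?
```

After line 1: d = {'a': 49, 'b': 44}
After line 2 (d['c'] = 49 + 44): d = {'a': 49, 'b': 44, 'c': 93}
After line 3: d = {'a': 87, 'b': 44, 'c': 93}

{'a': 87, 'b': 44, 'c': 93}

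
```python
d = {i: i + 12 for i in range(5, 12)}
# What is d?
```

{5: 17, 6: 18, 7: 19, 8: 20, 9: 21, 10: 22, 11: 23}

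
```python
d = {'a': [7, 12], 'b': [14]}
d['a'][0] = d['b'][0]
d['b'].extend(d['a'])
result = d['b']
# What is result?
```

After line 1: d = {'a': [7, 12], 'b': [14]}
After line 2 (a[0] = b[0] = 14): d = {'a': [14, 12], 'b': [14]}
After line 3 (b.extend(a) appends [14, 12]): d = {'a': [14, 12], 'b': [14, 14, 12]}
After line 4: result = d['b'] = [14, 14, 12]

[14, 14, 12]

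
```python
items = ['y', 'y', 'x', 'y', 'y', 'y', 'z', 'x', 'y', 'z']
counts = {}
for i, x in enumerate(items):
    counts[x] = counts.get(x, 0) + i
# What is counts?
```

Initial: counts = {}, items = ['y', 'y', 'x', 'y', 'y', 'y', 'z', 'x', 'y', 'z']
i=0, x='y': counts = {'y': 0}
i=1, x='y': counts = {'y': 1}
i=2, x='x': counts = {'y': 1, 'x': 2}
i=3, x='y': counts = {'y': 4, 'x': 2}
i=4, x='y': counts = {'y': 8, 'x': 2}
i=5, x='y': counts = {'y': 13, 'x': 2}
i=6, x='z': counts = {'y': 13, 'x': 2, 'z': 6}
i=7, x='x': counts = {'y': 13, 'x': 9, 'z': 6}
i=8, x='y': counts = {'y': 21, 'x': 9, 'z': 6}
i=9, x='z': counts = {'y': 21, 'x': 9, 'z': 15}

{'y': 21, 'x': 9, 'z': 15}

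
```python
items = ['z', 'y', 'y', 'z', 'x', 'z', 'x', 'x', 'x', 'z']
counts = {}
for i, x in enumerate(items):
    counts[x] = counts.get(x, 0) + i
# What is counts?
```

Initial: counts = {}, items = ['z', 'y', 'y', 'z', 'x', 'z', 'x', 'x', 'x', 'z']
i=0, x='z': counts = {'z': 0}
i=1, x='y': counts = {'z': 0, 'y': 1}
i=2, x='y': counts = {'z': 0, 'y': 3}
i=3, x='z': counts = {'z': 3, 'y': 3}
i=4, x='x': counts = {'z': 3, 'y': 3, 'x': 4}
i=5, x='z': counts = {'z': 8, 'y': 3, 'x': 4}
i=6, x='x': counts = {'z': 8, 'y': 3, 'x': 10}
i=7, x='x': counts = {'z': 8, 'y': 3, 'x': 17}
i=8, x='x': counts = {'z': 8, 'y': 3, 'x': 25}
i=9, x='z': counts = {'z': 17, 'y': 3, 'x': 25}

{'z': 17, 'y': 3, 'x': 25}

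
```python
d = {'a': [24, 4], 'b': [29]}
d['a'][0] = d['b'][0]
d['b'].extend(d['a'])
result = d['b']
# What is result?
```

After line 1: d = {'a': [24, 4], 'b': [29]}
After line 2 (a[0] = b[0] = 29): d = {'a': [29, 4], 'b': [29]}
After line 3 (b.extend(a) appends [29, 4]): d = {'a': [29, 4], 'b': [29, 29, 4]}
After line 4: result = d['b'] = [29, 29, 4]

[29, 29, 4]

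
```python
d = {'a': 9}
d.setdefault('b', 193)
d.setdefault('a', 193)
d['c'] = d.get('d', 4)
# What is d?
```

After line 1: d = {'a': 9}
After line 2 (setdefault adds 'b'=193): d = {'a': 9, 'b': 193}
After line 3 (setdefault 'a' no-op, already exists): d = {'a': 9, 'b': 193}
After line 4 (get('d', 4) returns default since 'd' not in d): d = {'a': 9, 'b': 193, 'c': 4}

{'a': 9, 'b': 193, 'c': 4}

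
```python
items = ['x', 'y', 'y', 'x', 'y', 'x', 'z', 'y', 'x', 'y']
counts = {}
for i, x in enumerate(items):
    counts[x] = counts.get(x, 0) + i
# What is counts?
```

Initial: counts = {}, items = ['x', 'y', 'y', 'x', 'y', 'x', 'z', 'y', 'x', 'y']
i=0, x='x': counts = {'x': 0}
i=1, x='y': counts = {'x': 0, 'y': 1}
i=2, x='y': counts = {'x': 0, 'y': 3}
i=3, x='x': counts = {'x': 3, 'y': 3}
i=4, x='y': counts = {'x': 3, 'y': 7}
i=5, x='x': counts = {'x': 8, 'y': 7}
i=6, x='z': counts = {'x': 8, 'y': 7, 'z': 6}
i=7, x='y': counts = {'x': 8, 'y': 14, 'z': 6}
i=8, x='x': counts = {'x': 16, 'y': 14, 'z': 6}
i=9, x='y': counts = {'x': 16, 'y': 23, 'z': 6}

{'x': 16, 'y': 23, 'z': 6}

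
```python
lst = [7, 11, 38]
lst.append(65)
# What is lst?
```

[7, 11, 38, 65]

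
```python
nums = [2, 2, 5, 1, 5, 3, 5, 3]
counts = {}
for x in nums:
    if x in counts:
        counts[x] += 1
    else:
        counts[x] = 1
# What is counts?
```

Initial: counts = {}, nums = [2, 2, 5, 1, 5, 3, 5, 3]
See 2: counts = {2: 1}
See 2: counts = {2: 2}
See 5: counts = {2: 2, 5: 1}
See 1: counts = {2: 2, 5: 1, 1: 1}
See 5: counts = {2: 2, 5: 2, 1: 1}
See 3: counts = {2: 2, 5: 2, 1: 1, 3: 1}
See 5: counts = {2: 2, 5: 3, 1: 1, 3: 1}
See 3: counts = {2: 2, 5: 3, 1: 1, 3: 2}

{2: 2, 5: 3, 1: 1, 3: 2}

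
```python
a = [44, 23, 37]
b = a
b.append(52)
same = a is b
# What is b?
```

After line 1: a = [44, 23, 37]
After line 2 (b = a is an alias, same object): a = [44, 23, 37], b = [44, 23, 37]
After line 3 (b.append mutates the shared list): a = [44, 23, 37, 52], b = [44, 23, 37, 52]
After line 4 (same = a is b; same object -> True): same = True

[44, 23, 37, 52]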